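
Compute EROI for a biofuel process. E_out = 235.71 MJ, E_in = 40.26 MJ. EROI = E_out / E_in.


EROI = E_out / E_in
= 235.71 / 40.26
= 5.8547

5.8547


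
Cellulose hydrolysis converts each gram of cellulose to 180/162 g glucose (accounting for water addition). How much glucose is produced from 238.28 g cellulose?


glucose = cellulose * 180/162
= 238.28 * 180/162
= 264.7556 g

264.7556 g


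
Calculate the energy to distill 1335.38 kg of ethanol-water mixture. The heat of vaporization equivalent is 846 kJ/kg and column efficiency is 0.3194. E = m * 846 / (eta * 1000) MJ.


E = m * 846 / (eta * 1000)
= 1335.38 * 846 / (0.3194 * 1000)
= 3537.0428 MJ

3537.0428 MJ


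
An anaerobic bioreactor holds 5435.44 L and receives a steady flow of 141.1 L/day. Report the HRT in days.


HRT = V / Q
= 5435.44 / 141.1
= 38.5219 days

38.5219 days


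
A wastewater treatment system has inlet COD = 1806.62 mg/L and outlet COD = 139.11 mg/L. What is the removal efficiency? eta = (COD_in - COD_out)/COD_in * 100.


eta = (COD_in - COD_out) / COD_in * 100
= (1806.62 - 139.11) / 1806.62 * 100
= 92.3000%

92.3000%


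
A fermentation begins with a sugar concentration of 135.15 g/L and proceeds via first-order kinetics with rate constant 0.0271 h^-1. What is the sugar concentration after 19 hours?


S = S0 * exp(-k * t)
S = 135.15 * exp(-0.0271 * 19)
S = 80.7603 g/L

80.7603 g/L


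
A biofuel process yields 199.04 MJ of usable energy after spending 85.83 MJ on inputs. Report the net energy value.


NEV = E_out - E_in
= 199.04 - 85.83
= 113.2100 MJ

113.2100 MJ


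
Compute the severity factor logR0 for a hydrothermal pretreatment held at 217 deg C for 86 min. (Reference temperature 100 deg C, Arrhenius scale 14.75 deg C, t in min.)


logR0 = log10(t * exp((T - 100) / 14.75))
= log10(86 * exp((217 - 100) / 14.75))
= 5.3794

5.3794


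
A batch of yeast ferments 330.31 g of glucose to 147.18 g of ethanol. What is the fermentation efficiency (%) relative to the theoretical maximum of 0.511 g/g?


Fermentation efficiency = (actual / (0.511 * glucose)) * 100
= (147.18 / (0.511 * 330.31)) * 100
= 87.1979%

87.1979%


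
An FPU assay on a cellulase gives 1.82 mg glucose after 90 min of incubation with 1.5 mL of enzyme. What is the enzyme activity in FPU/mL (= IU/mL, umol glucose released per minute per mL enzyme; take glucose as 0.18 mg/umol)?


Activity = glucose_mg / (0.18 mg/umol * V_mL * t_min)
= 1.82 / (0.18 * 1.5 * 90)
= 0.0749 FPU/mL

0.0749 FPU/mL


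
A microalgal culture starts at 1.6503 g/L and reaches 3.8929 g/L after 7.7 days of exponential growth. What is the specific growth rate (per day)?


mu = ln(X2/X1) / dt
= ln(3.8929/1.6503) / 7.7
= 0.1115 per day

0.1115 per day


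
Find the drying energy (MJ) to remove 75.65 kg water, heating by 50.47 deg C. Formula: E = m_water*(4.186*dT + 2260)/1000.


E = m_water * (4.186 * dT + 2260) / 1000
= 75.65 * (4.186 * 50.47 + 2260) / 1000
= 186.9514 MJ

186.9514 MJ


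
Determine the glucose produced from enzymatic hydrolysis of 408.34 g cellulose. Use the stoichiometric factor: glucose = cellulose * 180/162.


glucose = cellulose * 180/162
= 408.34 * 180/162
= 453.7111 g

453.7111 g


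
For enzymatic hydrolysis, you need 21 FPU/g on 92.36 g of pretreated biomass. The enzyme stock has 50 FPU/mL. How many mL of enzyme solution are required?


V = dosage * m_sub / activity
V = 21 * 92.36 / 50
V = 38.7912 mL

38.7912 mL


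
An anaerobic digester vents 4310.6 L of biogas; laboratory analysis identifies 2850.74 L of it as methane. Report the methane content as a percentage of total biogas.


CH4% = V_CH4 / V_total * 100
= 2850.74 / 4310.6 * 100
= 66.1333%

66.1333%


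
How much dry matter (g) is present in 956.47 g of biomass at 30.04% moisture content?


Wd = Ww * (1 - MC/100)
= 956.47 * (1 - 30.04/100)
= 669.1464 g

669.1464 g


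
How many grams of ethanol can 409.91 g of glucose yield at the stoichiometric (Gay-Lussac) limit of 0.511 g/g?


Theoretical ethanol yield: m_EtOH = 0.511 * m_glucose
m_EtOH = 0.511 * 409.91 = 209.4640 g

209.4640 g


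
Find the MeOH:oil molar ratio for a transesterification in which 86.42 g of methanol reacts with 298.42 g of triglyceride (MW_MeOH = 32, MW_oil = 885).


Molar ratio = n_MeOH / n_oil = (MeOH/32) / (oil/885) = (MeOH * 885) / (32 * oil)
= (86.42 * 885) / (32 * 298.42)
= 8.0090

8.0090


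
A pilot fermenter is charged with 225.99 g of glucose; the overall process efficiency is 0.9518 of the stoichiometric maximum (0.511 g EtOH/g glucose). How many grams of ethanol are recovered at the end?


Actual ethanol: m = 0.511 * 225.99 * 0.9518
m = 109.9147 g

109.9147 g


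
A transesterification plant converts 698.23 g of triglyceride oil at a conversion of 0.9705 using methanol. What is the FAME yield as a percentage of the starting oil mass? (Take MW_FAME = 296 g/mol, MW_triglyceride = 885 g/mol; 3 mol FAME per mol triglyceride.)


m_FAME = oil * conv * (3 * 296 / 885) = oil * conv * (888/885)
= 698.23 * 0.9705 * 888 / 885
= 679.9293 g
Y = m_FAME / oil * 100 = conv * (888/885) * 100
= 0.9705 * 888 / 885 * 100
= 97.38%

97.38%


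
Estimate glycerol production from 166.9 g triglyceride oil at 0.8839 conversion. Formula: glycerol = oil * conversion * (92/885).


glycerol = oil * conv * (92/885)
= 166.9 * 0.8839 * 92 / 885
= 15.3357 g

15.3357 g


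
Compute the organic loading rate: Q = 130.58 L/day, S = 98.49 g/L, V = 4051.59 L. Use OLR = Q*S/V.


OLR = Q * S / V
= 130.58 * 98.49 / 4051.59
= 3.1743 g/L/day

3.1743 g/L/day


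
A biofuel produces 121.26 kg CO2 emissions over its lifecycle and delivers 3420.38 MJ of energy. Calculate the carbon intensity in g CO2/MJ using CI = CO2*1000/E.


CI = CO2 * 1000 / E
= 121.26 * 1000 / 3420.38
= 35.4522 g CO2/MJ

35.4522 g CO2/MJ


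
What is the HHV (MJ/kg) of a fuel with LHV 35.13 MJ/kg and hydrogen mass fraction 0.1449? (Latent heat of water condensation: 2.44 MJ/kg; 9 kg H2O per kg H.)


HHV = LHV + H_frac * 9 * 2.44
= 35.13 + 0.1449 * 9 * 2.44
= 38.3120 MJ/kg

38.3120 MJ/kg


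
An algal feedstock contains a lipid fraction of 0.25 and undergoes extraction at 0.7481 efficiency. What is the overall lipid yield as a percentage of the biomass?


Y = lipid_content * extraction_eff * 100
= 0.25 * 0.7481 * 100
= 18.7025%

18.7025%


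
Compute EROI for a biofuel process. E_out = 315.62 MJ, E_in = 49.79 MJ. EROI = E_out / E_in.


EROI = E_out / E_in
= 315.62 / 49.79
= 6.3390

6.3390


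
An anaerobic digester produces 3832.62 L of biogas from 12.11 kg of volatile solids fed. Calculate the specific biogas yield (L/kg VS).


Y = V / VS
= 3832.62 / 12.11
= 316.4839 L/kg VS

316.4839 L/kg VS


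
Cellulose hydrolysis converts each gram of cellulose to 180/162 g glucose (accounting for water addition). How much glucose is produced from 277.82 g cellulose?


glucose = cellulose * 180/162
= 277.82 * 180/162
= 308.6889 g

308.6889 g


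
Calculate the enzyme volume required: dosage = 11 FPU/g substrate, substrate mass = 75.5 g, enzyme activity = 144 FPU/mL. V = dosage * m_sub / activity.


V = dosage * m_sub / activity
V = 11 * 75.5 / 144
V = 5.7674 mL

5.7674 mL


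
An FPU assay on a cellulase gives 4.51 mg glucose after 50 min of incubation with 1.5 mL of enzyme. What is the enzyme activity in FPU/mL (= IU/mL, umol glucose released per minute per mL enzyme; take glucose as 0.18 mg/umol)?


Activity = glucose_mg / (0.18 mg/umol * V_mL * t_min)
= 4.51 / (0.18 * 1.5 * 50)
= 0.3341 FPU/mL

0.3341 FPU/mL


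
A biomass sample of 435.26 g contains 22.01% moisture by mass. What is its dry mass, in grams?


Wd = Ww * (1 - MC/100)
= 435.26 * (1 - 22.01/100)
= 339.4593 g

339.4593 g


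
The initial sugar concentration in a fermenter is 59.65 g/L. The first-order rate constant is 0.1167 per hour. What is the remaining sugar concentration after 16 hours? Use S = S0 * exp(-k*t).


S = S0 * exp(-k * t)
S = 59.65 * exp(-0.1167 * 16)
S = 9.2193 g/L

9.2193 g/L


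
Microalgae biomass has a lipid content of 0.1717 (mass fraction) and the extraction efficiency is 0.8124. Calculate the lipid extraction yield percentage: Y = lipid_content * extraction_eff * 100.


Y = lipid_content * extraction_eff * 100
= 0.1717 * 0.8124 * 100
= 13.9489%

13.9489%


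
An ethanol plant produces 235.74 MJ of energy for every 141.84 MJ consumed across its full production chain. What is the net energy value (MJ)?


NEV = E_out - E_in
= 235.74 - 141.84
= 93.9000 MJ

93.9000 MJ


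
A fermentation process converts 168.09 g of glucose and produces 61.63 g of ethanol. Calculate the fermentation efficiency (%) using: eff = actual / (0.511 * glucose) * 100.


Fermentation efficiency = (actual / (0.511 * glucose)) * 100
= (61.63 / (0.511 * 168.09)) * 100
= 71.7512%

71.7512%


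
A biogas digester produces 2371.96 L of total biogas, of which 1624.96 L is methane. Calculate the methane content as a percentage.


CH4% = V_CH4 / V_total * 100
= 1624.96 / 2371.96 * 100
= 68.5071%

68.5071%


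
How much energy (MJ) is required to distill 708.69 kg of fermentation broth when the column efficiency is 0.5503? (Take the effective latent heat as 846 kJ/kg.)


E = m * 846 / (eta * 1000)
= 708.69 * 846 / (0.5503 * 1000)
= 1089.4998 MJ

1089.4998 MJ


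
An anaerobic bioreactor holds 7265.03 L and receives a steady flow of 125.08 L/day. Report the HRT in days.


HRT = V / Q
= 7265.03 / 125.08
= 58.0831 days

58.0831 days


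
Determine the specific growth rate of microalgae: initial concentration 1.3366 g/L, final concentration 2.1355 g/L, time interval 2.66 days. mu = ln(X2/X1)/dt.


mu = ln(X2/X1) / dt
= ln(2.1355/1.3366) / 2.66
= 0.1762 per day

0.1762 per day


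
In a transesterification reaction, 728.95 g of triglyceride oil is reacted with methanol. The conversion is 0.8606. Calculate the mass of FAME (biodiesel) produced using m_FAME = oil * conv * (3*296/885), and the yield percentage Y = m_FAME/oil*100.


m_FAME = oil * conv * (3 * 296 / 885) = oil * conv * (888/885)
= 728.95 * 0.8606 * 888 / 885
= 629.4609 g
Y = m_FAME / oil * 100 = conv * (888/885) * 100
= 0.8606 * 888 / 885 * 100
= 86.35%

629.4609 g FAME; Y = 86.35%


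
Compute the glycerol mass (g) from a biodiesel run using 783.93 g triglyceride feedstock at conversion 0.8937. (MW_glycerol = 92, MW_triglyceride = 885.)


glycerol = oil * conv * (92/885)
= 783.93 * 0.8937 * 92 / 885
= 72.8306 g

72.8306 g


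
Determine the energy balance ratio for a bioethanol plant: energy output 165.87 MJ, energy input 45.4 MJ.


EROI = E_out / E_in
= 165.87 / 45.4
= 3.6535

3.6535


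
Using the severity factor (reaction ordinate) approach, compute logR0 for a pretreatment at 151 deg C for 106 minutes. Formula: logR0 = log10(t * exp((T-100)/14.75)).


logR0 = log10(t * exp((T - 100) / 14.75))
= log10(106 * exp((151 - 100) / 14.75))
= 3.5269

3.5269


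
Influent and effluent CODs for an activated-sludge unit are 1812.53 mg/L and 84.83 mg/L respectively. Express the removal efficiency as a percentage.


eta = (COD_in - COD_out) / COD_in * 100
= (1812.53 - 84.83) / 1812.53 * 100
= 95.3198%

95.3198%


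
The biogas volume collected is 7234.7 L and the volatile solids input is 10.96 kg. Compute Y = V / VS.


Y = V / VS
= 7234.7 / 10.96
= 660.1004 L/kg VS

660.1004 L/kg VS


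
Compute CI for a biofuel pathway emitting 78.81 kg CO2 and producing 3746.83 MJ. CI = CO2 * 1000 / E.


CI = CO2 * 1000 / E
= 78.81 * 1000 / 3746.83
= 21.0338 g CO2/MJ

21.0338 g CO2/MJ


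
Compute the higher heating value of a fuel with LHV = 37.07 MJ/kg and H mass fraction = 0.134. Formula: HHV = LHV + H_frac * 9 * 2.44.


HHV = LHV + H_frac * 9 * 2.44
= 37.07 + 0.134 * 9 * 2.44
= 40.0126 MJ/kg

40.0126 MJ/kg


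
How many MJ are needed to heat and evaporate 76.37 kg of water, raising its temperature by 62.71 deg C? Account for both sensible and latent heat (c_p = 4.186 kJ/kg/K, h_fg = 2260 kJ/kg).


E = m_water * (4.186 * dT + 2260) / 1000
= 76.37 * (4.186 * 62.71 + 2260) / 1000
= 192.6436 MJ

192.6436 MJ


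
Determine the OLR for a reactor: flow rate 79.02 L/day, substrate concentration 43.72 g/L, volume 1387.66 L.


OLR = Q * S / V
= 79.02 * 43.72 / 1387.66
= 2.4896 g/L/day

2.4896 g/L/day


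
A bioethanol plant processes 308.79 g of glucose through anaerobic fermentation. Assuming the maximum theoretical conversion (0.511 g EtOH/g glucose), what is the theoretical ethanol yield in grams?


Theoretical ethanol yield: m_EtOH = 0.511 * m_glucose
m_EtOH = 0.511 * 308.79 = 157.7917 g

157.7917 g


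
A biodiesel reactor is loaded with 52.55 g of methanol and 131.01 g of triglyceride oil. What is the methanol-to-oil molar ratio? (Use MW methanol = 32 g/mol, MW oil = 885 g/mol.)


Molar ratio = n_MeOH / n_oil = (MeOH/32) / (oil/885) = (MeOH * 885) / (32 * oil)
= (52.55 * 885) / (32 * 131.01)
= 11.0933

11.0933


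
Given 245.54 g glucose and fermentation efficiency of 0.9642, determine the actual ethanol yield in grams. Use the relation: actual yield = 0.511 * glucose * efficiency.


Actual ethanol: m = 0.511 * 245.54 * 0.9642
m = 120.9791 g

120.9791 g


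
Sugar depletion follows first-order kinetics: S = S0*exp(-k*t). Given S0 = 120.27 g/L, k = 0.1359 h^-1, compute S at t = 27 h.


S = S0 * exp(-k * t)
S = 120.27 * exp(-0.1359 * 27)
S = 3.0662 g/L

3.0662 g/L


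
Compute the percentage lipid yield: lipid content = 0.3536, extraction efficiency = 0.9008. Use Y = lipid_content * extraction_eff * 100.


Y = lipid_content * extraction_eff * 100
= 0.3536 * 0.9008 * 100
= 31.8523%

31.8523%


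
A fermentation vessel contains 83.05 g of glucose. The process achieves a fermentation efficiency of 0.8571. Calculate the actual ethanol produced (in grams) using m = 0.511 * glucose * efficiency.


Actual ethanol: m = 0.511 * 83.05 * 0.8571
m = 36.3741 g

36.3741 g


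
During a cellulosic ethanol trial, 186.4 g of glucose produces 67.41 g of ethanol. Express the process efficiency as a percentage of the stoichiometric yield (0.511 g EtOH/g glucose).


Fermentation efficiency = (actual / (0.511 * glucose)) * 100
= (67.41 / (0.511 * 186.4)) * 100
= 70.7714%

70.7714%


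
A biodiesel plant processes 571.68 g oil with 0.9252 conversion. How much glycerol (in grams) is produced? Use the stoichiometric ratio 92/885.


glycerol = oil * conv * (92/885)
= 571.68 * 0.9252 * 92 / 885
= 54.9836 g

54.9836 g


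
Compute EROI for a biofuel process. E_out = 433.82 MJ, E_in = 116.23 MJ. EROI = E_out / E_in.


EROI = E_out / E_in
= 433.82 / 116.23
= 3.7324

3.7324


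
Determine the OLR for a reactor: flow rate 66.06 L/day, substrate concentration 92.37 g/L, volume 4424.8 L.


OLR = Q * S / V
= 66.06 * 92.37 / 4424.8
= 1.3790 g/L/day

1.3790 g/L/day


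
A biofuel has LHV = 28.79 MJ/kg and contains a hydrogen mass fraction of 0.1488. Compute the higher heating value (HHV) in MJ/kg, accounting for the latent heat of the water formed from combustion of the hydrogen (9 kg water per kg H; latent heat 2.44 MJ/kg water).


HHV = LHV + H_frac * 9 * 2.44
= 28.79 + 0.1488 * 9 * 2.44
= 32.0576 MJ/kg

32.0576 MJ/kg


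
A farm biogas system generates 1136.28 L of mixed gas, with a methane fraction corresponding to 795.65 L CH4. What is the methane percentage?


CH4% = V_CH4 / V_total * 100
= 795.65 / 1136.28 * 100
= 70.0224%

70.0224%


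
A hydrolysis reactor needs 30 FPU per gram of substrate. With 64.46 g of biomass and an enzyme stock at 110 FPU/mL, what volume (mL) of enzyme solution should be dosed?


V = dosage * m_sub / activity
V = 30 * 64.46 / 110
V = 17.5800 mL

17.5800 mL


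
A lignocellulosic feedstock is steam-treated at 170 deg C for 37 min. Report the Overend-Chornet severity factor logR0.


logR0 = log10(t * exp((T - 100) / 14.75))
= log10(37 * exp((170 - 100) / 14.75))
= 3.6293

3.6293


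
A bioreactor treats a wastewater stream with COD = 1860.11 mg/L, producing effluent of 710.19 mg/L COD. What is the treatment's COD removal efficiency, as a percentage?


eta = (COD_in - COD_out) / COD_in * 100
= (1860.11 - 710.19) / 1860.11 * 100
= 61.8200%

61.8200%


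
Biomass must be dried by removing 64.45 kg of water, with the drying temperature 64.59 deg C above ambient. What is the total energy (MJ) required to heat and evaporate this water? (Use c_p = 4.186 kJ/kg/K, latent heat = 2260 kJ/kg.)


E = m_water * (4.186 * dT + 2260) / 1000
= 64.45 * (4.186 * 64.59 + 2260) / 1000
= 163.0826 MJ

163.0826 MJ


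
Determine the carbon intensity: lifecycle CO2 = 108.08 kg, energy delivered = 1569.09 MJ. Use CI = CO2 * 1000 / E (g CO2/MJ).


CI = CO2 * 1000 / E
= 108.08 * 1000 / 1569.09
= 68.8807 g CO2/MJ

68.8807 g CO2/MJ


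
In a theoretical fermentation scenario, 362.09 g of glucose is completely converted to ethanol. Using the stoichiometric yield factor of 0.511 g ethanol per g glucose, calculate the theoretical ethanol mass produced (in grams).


Theoretical ethanol yield: m_EtOH = 0.511 * m_glucose
m_EtOH = 0.511 * 362.09 = 185.0280 g

185.0280 g


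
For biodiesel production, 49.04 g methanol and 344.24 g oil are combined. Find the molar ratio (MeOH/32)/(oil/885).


Molar ratio = n_MeOH / n_oil = (MeOH/32) / (oil/885) = (MeOH * 885) / (32 * oil)
= (49.04 * 885) / (32 * 344.24)
= 3.9399

3.9399


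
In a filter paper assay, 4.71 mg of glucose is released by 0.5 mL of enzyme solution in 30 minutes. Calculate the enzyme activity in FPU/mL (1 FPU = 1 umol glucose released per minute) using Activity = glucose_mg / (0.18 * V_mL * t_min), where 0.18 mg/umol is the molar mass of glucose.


Activity = glucose_mg / (0.18 mg/umol * V_mL * t_min)
= 4.71 / (0.18 * 0.5 * 30)
= 1.7444 FPU/mL

1.7444 FPU/mL


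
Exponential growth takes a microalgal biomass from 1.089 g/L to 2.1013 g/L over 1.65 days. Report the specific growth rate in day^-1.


mu = ln(X2/X1) / dt
= ln(2.1013/1.089) / 1.65
= 0.3984 per day

0.3984 per day


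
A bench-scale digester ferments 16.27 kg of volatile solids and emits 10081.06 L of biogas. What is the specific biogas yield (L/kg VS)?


Y = V / VS
= 10081.06 / 16.27
= 619.6103 L/kg VS

619.6103 L/kg VS


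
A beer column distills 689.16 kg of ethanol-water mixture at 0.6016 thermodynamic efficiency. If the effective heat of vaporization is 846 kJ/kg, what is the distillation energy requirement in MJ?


E = m * 846 / (eta * 1000)
= 689.16 * 846 / (0.6016 * 1000)
= 969.1312 MJ

969.1312 MJ


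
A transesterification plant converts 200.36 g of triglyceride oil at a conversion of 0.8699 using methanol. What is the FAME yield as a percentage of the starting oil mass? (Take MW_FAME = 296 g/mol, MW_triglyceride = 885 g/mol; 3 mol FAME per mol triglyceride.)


m_FAME = oil * conv * (3 * 296 / 885) = oil * conv * (888/885)
= 200.36 * 0.8699 * 888 / 885
= 174.8840 g
Y = m_FAME / oil * 100 = conv * (888/885) * 100
= 0.8699 * 888 / 885 * 100
= 87.28%

87.28%


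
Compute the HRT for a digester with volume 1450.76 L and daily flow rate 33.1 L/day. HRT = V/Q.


HRT = V / Q
= 1450.76 / 33.1
= 43.8296 days

43.8296 days


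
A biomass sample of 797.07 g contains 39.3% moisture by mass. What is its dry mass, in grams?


Wd = Ww * (1 - MC/100)
= 797.07 * (1 - 39.3/100)
= 483.8215 g

483.8215 g


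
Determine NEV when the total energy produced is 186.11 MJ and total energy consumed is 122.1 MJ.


NEV = E_out - E_in
= 186.11 - 122.1
= 64.0100 MJ

64.0100 MJ


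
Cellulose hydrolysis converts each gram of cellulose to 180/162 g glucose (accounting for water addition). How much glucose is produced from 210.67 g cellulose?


glucose = cellulose * 180/162
= 210.67 * 180/162
= 234.0778 g

234.0778 g


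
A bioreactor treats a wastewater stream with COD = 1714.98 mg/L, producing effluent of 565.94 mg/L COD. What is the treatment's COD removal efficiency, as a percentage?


eta = (COD_in - COD_out) / COD_in * 100
= (1714.98 - 565.94) / 1714.98 * 100
= 67.0002%

67.0002%


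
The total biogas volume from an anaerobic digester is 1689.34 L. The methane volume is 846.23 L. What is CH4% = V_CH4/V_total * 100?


CH4% = V_CH4 / V_total * 100
= 846.23 / 1689.34 * 100
= 50.0923%

50.0923%


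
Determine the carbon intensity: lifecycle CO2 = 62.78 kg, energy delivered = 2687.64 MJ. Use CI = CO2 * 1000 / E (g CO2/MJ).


CI = CO2 * 1000 / E
= 62.78 * 1000 / 2687.64
= 23.3588 g CO2/MJ

23.3588 g CO2/MJ


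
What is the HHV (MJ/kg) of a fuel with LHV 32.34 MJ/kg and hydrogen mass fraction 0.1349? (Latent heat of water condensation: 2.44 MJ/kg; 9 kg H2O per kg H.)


HHV = LHV + H_frac * 9 * 2.44
= 32.34 + 0.1349 * 9 * 2.44
= 35.3024 MJ/kg

35.3024 MJ/kg


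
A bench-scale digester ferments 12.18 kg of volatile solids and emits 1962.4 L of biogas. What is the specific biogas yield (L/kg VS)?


Y = V / VS
= 1962.4 / 12.18
= 161.1166 L/kg VS

161.1166 L/kg VS


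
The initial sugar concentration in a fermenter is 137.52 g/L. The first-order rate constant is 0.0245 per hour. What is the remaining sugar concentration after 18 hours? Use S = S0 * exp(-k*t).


S = S0 * exp(-k * t)
S = 137.52 * exp(-0.0245 * 18)
S = 88.4794 g/L

88.4794 g/L


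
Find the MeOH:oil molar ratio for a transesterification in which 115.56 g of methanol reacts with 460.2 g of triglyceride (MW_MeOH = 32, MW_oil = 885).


Molar ratio = n_MeOH / n_oil = (MeOH/32) / (oil/885) = (MeOH * 885) / (32 * oil)
= (115.56 * 885) / (32 * 460.2)
= 6.9447

6.9447


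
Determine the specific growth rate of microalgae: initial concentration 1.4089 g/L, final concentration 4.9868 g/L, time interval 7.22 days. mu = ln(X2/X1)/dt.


mu = ln(X2/X1) / dt
= ln(4.9868/1.4089) / 7.22
= 0.1751 per day

0.1751 per day


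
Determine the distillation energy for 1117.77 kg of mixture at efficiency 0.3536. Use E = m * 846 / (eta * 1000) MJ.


E = m * 846 / (eta * 1000)
= 1117.77 * 846 / (0.3536 * 1000)
= 2674.3027 MJ

2674.3027 MJ


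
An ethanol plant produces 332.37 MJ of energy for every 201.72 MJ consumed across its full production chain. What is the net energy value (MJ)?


NEV = E_out - E_in
= 332.37 - 201.72
= 130.6500 MJ

130.6500 MJ


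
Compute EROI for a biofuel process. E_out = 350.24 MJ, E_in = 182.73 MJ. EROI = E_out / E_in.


EROI = E_out / E_in
= 350.24 / 182.73
= 1.9167

1.9167


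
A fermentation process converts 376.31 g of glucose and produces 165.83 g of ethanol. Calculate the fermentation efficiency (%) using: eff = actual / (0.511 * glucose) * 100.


Fermentation efficiency = (actual / (0.511 * glucose)) * 100
= (165.83 / (0.511 * 376.31)) * 100
= 86.2376%

86.2376%


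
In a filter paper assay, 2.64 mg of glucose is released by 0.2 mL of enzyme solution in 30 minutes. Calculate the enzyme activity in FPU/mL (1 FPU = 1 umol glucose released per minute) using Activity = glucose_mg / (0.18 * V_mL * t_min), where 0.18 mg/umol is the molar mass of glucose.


Activity = glucose_mg / (0.18 mg/umol * V_mL * t_min)
= 2.64 / (0.18 * 0.2 * 30)
= 2.4444 FPU/mL

2.4444 FPU/mL


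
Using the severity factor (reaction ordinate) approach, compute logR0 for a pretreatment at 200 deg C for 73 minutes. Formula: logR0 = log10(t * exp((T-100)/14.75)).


logR0 = log10(t * exp((T - 100) / 14.75))
= log10(73 * exp((200 - 100) / 14.75))
= 4.8077

4.8077


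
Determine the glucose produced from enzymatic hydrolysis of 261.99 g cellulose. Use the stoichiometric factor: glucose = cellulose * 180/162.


glucose = cellulose * 180/162
= 261.99 * 180/162
= 291.1000 g

291.1000 g


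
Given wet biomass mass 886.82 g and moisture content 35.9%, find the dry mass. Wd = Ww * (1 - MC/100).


Wd = Ww * (1 - MC/100)
= 886.82 * (1 - 35.9/100)
= 568.4516 g

568.4516 g


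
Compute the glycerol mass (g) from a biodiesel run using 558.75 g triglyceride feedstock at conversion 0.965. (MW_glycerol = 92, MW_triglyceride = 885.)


glycerol = oil * conv * (92/885)
= 558.75 * 0.965 * 92 / 885
= 56.0518 g

56.0518 g


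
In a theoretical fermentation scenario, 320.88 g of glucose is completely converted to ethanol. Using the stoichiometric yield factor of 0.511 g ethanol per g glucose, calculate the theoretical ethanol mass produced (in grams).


Theoretical ethanol yield: m_EtOH = 0.511 * m_glucose
m_EtOH = 0.511 * 320.88 = 163.9697 g

163.9697 g


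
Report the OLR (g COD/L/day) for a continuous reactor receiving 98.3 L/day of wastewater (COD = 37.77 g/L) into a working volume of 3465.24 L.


OLR = Q * S / V
= 98.3 * 37.77 / 3465.24
= 1.0714 g/L/day

1.0714 g/L/day


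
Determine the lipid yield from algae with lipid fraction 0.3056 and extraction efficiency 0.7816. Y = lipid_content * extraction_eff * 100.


Y = lipid_content * extraction_eff * 100
= 0.3056 * 0.7816 * 100
= 23.8857%

23.8857%


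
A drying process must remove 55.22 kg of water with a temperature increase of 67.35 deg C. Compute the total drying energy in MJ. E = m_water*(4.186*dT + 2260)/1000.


E = m_water * (4.186 * dT + 2260) / 1000
= 55.22 * (4.186 * 67.35 + 2260) / 1000
= 140.3652 MJ

140.3652 MJ


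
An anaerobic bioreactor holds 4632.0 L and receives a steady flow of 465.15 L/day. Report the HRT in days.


HRT = V / Q
= 4632.0 / 465.15
= 9.9581 days

9.9581 days


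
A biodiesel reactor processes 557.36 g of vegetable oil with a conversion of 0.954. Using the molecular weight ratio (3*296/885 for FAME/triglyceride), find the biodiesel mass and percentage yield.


m_FAME = oil * conv * (3 * 296 / 885) = oil * conv * (888/885)
= 557.36 * 0.954 * 888 / 885
= 533.5239 g
Y = m_FAME / oil * 100 = conv * (888/885) * 100
= 0.954 * 888 / 885 * 100
= 95.72%

533.5239 g FAME; Y = 95.72%


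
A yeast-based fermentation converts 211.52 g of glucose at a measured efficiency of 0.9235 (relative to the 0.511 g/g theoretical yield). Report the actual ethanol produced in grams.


Actual ethanol: m = 0.511 * 211.52 * 0.9235
m = 99.8181 g

99.8181 g


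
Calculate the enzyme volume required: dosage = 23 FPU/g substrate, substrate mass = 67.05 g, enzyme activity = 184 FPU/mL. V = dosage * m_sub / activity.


V = dosage * m_sub / activity
V = 23 * 67.05 / 184
V = 8.3812 mL

8.3812 mL


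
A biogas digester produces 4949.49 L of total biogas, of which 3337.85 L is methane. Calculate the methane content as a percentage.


CH4% = V_CH4 / V_total * 100
= 3337.85 / 4949.49 * 100
= 67.4383%

67.4383%


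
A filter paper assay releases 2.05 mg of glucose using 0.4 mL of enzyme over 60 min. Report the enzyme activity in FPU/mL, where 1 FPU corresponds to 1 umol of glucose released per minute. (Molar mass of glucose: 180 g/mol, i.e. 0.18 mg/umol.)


Activity = glucose_mg / (0.18 mg/umol * V_mL * t_min)
= 2.05 / (0.18 * 0.4 * 60)
= 0.4745 FPU/mL

0.4745 FPU/mL


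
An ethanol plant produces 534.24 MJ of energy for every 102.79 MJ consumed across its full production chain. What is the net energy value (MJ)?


NEV = E_out - E_in
= 534.24 - 102.79
= 431.4500 MJ

431.4500 MJ


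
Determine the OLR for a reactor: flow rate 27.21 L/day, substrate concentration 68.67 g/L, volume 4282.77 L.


OLR = Q * S / V
= 27.21 * 68.67 / 4282.77
= 0.4363 g/L/day

0.4363 g/L/day


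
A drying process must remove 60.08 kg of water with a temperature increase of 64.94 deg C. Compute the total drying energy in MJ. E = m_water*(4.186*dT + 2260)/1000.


E = m_water * (4.186 * dT + 2260) / 1000
= 60.08 * (4.186 * 64.94 + 2260) / 1000
= 152.1129 MJ

152.1129 MJ


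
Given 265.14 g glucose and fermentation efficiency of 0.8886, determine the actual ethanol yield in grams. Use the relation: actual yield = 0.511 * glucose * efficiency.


Actual ethanol: m = 0.511 * 265.14 * 0.8886
m = 120.3933 g

120.3933 g


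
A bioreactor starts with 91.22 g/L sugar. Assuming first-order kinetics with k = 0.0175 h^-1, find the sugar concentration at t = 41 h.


S = S0 * exp(-k * t)
S = 91.22 * exp(-0.0175 * 41)
S = 44.5127 g/L

44.5127 g/L


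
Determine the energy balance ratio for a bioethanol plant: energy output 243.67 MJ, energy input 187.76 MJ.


EROI = E_out / E_in
= 243.67 / 187.76
= 1.2978

1.2978


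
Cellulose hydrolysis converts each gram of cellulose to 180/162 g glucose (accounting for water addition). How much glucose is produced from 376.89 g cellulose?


glucose = cellulose * 180/162
= 376.89 * 180/162
= 418.7667 g

418.7667 g


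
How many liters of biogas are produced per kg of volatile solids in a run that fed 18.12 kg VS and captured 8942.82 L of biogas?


Y = V / VS
= 8942.82 / 18.12
= 493.5331 L/kg VS

493.5331 L/kg VS


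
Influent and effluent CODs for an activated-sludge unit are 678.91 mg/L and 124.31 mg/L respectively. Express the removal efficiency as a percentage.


eta = (COD_in - COD_out) / COD_in * 100
= (678.91 - 124.31) / 678.91 * 100
= 81.6898%

81.6898%


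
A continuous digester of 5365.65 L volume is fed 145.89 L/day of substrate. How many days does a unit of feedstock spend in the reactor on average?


HRT = V / Q
= 5365.65 / 145.89
= 36.7787 days

36.7787 days


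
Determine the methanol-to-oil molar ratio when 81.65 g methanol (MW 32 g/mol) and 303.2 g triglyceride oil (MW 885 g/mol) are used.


Molar ratio = n_MeOH / n_oil = (MeOH/32) / (oil/885) = (MeOH * 885) / (32 * oil)
= (81.65 * 885) / (32 * 303.2)
= 7.4477

7.4477


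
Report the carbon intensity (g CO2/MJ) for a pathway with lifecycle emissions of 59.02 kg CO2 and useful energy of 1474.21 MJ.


CI = CO2 * 1000 / E
= 59.02 * 1000 / 1474.21
= 40.0350 g CO2/MJ

40.0350 g CO2/MJ


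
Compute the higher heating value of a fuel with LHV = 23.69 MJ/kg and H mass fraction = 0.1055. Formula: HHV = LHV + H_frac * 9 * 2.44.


HHV = LHV + H_frac * 9 * 2.44
= 23.69 + 0.1055 * 9 * 2.44
= 26.0068 MJ/kg

26.0068 MJ/kg


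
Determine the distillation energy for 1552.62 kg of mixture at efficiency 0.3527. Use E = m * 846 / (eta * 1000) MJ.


E = m * 846 / (eta * 1000)
= 1552.62 * 846 / (0.3527 * 1000)
= 3724.1750 MJ

3724.1750 MJ


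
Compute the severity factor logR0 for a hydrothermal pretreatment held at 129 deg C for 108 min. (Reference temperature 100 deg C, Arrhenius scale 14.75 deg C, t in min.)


logR0 = log10(t * exp((T - 100) / 14.75))
= log10(108 * exp((129 - 100) / 14.75))
= 2.8873

2.8873


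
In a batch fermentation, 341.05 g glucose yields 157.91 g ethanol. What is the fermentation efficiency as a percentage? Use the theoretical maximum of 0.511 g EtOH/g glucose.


Fermentation efficiency = (actual / (0.511 * glucose)) * 100
= (157.91 / (0.511 * 341.05)) * 100
= 90.6089%

90.6089%


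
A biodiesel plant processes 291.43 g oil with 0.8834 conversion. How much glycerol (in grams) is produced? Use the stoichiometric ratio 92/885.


glycerol = oil * conv * (92/885)
= 291.43 * 0.8834 * 92 / 885
= 26.7631 g

26.7631 g


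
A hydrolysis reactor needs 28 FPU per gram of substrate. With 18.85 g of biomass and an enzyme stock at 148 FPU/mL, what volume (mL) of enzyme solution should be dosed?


V = dosage * m_sub / activity
V = 28 * 18.85 / 148
V = 3.5662 mL

3.5662 mL


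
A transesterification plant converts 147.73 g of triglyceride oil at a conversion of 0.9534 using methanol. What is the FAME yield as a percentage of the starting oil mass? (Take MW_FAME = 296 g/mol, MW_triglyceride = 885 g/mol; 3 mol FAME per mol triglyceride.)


m_FAME = oil * conv * (3 * 296 / 885) = oil * conv * (888/885)
= 147.73 * 0.9534 * 888 / 885
= 141.3232 g
Y = m_FAME / oil * 100 = conv * (888/885) * 100
= 0.9534 * 888 / 885 * 100
= 95.66%

95.66%


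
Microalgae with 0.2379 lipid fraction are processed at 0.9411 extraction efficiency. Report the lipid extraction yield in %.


Y = lipid_content * extraction_eff * 100
= 0.2379 * 0.9411 * 100
= 22.3888%

22.3888%


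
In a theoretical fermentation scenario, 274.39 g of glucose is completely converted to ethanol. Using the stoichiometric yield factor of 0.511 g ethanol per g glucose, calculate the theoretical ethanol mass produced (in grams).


Theoretical ethanol yield: m_EtOH = 0.511 * m_glucose
m_EtOH = 0.511 * 274.39 = 140.2133 g

140.2133 g


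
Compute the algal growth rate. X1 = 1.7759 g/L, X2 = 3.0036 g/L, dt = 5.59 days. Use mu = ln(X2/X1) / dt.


mu = ln(X2/X1) / dt
= ln(3.0036/1.7759) / 5.59
= 0.0940 per day

0.0940 per day


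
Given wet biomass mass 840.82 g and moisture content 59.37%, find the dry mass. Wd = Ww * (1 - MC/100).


Wd = Ww * (1 - MC/100)
= 840.82 * (1 - 59.37/100)
= 341.6252 g

341.6252 g


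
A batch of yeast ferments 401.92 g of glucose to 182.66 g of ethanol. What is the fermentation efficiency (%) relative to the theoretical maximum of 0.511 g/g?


Fermentation efficiency = (actual / (0.511 * glucose)) * 100
= (182.66 / (0.511 * 401.92)) * 100
= 88.9371%

88.9371%


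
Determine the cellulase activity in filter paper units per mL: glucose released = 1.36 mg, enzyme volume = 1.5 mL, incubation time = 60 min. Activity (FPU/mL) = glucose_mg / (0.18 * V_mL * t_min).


Activity = glucose_mg / (0.18 mg/umol * V_mL * t_min)
= 1.36 / (0.18 * 1.5 * 60)
= 0.0840 FPU/mL

0.0840 FPU/mL


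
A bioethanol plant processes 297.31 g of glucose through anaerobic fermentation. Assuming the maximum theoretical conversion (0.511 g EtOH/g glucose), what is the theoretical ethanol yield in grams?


Theoretical ethanol yield: m_EtOH = 0.511 * m_glucose
m_EtOH = 0.511 * 297.31 = 151.9254 g

151.9254 g


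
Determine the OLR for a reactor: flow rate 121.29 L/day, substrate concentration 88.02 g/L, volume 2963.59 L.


OLR = Q * S / V
= 121.29 * 88.02 / 2963.59
= 3.6024 g/L/day

3.6024 g/L/day


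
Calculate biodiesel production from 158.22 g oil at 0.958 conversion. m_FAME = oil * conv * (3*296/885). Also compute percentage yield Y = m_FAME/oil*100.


m_FAME = oil * conv * (3 * 296 / 885) = oil * conv * (888/885)
= 158.22 * 0.958 * 888 / 885
= 152.0886 g
Y = m_FAME / oil * 100 = conv * (888/885) * 100
= 0.958 * 888 / 885 * 100
= 96.12%

152.0886 g FAME; Y = 96.12%


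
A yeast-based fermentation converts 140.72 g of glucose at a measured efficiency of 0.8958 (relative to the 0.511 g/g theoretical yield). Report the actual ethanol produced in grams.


Actual ethanol: m = 0.511 * 140.72 * 0.8958
m = 64.4151 g

64.4151 g


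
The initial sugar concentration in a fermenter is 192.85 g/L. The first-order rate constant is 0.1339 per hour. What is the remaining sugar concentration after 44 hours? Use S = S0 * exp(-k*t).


S = S0 * exp(-k * t)
S = 192.85 * exp(-0.1339 * 44)
S = 0.5328 g/L

0.5328 g/L


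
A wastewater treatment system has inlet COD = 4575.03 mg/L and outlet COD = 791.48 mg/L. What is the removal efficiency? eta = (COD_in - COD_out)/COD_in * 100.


eta = (COD_in - COD_out) / COD_in * 100
= (4575.03 - 791.48) / 4575.03 * 100
= 82.7000%

82.7000%


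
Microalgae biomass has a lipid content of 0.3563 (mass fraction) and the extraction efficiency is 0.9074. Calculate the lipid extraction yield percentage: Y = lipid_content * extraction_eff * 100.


Y = lipid_content * extraction_eff * 100
= 0.3563 * 0.9074 * 100
= 32.3307%

32.3307%


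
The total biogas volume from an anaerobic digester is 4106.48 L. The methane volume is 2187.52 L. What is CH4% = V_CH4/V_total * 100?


CH4% = V_CH4 / V_total * 100
= 2187.52 / 4106.48 * 100
= 53.2700%

53.2700%


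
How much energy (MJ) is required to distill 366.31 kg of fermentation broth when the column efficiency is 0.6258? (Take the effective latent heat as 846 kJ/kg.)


E = m * 846 / (eta * 1000)
= 366.31 * 846 / (0.6258 * 1000)
= 495.2034 MJ

495.2034 MJ


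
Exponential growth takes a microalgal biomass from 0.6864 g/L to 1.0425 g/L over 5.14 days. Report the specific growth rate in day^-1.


mu = ln(X2/X1) / dt
= ln(1.0425/0.6864) / 5.14
= 0.0813 per day

0.0813 per day


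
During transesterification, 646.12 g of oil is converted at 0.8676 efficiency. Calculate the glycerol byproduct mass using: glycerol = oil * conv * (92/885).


glycerol = oil * conv * (92/885)
= 646.12 * 0.8676 * 92 / 885
= 58.2743 g

58.2743 g


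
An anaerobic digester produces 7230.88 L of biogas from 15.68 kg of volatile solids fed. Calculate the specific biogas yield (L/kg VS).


Y = V / VS
= 7230.88 / 15.68
= 461.1531 L/kg VS

461.1531 L/kg VS


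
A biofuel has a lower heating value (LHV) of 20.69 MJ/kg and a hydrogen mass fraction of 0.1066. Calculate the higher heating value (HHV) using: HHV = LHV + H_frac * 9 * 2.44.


HHV = LHV + H_frac * 9 * 2.44
= 20.69 + 0.1066 * 9 * 2.44
= 23.0309 MJ/kg

23.0309 MJ/kg


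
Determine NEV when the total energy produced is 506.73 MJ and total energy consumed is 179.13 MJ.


NEV = E_out - E_in
= 506.73 - 179.13
= 327.6000 MJ

327.6000 MJ


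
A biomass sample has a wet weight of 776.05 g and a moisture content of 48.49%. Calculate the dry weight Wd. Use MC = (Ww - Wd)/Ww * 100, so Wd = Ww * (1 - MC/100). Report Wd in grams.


Wd = Ww * (1 - MC/100)
= 776.05 * (1 - 48.49/100)
= 399.7434 g

399.7434 g


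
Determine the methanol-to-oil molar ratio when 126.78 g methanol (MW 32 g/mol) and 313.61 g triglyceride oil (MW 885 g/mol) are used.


Molar ratio = n_MeOH / n_oil = (MeOH/32) / (oil/885) = (MeOH * 885) / (32 * oil)
= (126.78 * 885) / (32 * 313.61)
= 11.1803

11.1803


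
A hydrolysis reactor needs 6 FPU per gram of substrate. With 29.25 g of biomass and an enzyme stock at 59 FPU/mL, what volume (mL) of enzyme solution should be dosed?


V = dosage * m_sub / activity
V = 6 * 29.25 / 59
V = 2.9746 mL

2.9746 mL


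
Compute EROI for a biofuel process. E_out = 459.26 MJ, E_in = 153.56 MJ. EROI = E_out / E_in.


EROI = E_out / E_in
= 459.26 / 153.56
= 2.9908

2.9908


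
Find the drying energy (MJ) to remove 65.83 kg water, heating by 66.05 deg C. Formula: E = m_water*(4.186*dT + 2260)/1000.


E = m_water * (4.186 * dT + 2260) / 1000
= 65.83 * (4.186 * 66.05 + 2260) / 1000
= 166.9768 MJ

166.9768 MJ


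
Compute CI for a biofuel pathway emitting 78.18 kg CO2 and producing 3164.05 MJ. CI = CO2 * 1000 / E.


CI = CO2 * 1000 / E
= 78.18 * 1000 / 3164.05
= 24.7088 g CO2/MJ

24.7088 g CO2/MJ


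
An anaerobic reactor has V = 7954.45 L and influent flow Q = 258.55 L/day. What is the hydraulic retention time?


HRT = V / Q
= 7954.45 / 258.55
= 30.7656 days

30.7656 days


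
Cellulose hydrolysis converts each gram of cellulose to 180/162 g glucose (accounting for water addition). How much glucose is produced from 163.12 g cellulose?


glucose = cellulose * 180/162
= 163.12 * 180/162
= 181.2444 g

181.2444 g


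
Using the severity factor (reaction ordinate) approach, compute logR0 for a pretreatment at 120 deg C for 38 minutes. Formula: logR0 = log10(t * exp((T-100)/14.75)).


logR0 = log10(t * exp((T - 100) / 14.75))
= log10(38 * exp((120 - 100) / 14.75))
= 2.1687

2.1687


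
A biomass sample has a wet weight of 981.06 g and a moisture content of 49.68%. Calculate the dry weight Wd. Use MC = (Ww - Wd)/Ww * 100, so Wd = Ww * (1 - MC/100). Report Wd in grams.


Wd = Ww * (1 - MC/100)
= 981.06 * (1 - 49.68/100)
= 493.6694 g

493.6694 g


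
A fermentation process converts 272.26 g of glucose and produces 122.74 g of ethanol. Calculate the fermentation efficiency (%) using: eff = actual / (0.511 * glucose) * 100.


Fermentation efficiency = (actual / (0.511 * glucose)) * 100
= (122.74 / (0.511 * 272.26)) * 100
= 88.2229%

88.2229%


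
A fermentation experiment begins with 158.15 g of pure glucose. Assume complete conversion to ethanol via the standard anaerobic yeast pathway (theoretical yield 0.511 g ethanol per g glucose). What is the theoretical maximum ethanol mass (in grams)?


Theoretical ethanol yield: m_EtOH = 0.511 * m_glucose
m_EtOH = 0.511 * 158.15 = 80.8147 g

80.8147 g
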